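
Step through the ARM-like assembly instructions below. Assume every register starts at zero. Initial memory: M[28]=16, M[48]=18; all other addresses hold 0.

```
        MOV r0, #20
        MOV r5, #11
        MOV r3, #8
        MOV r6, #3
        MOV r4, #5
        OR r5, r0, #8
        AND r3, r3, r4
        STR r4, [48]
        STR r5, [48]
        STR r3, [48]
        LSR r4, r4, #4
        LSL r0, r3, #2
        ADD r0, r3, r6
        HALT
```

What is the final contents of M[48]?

0

MOV r0, #20 → r0=20
MOV r5, #11 → r5=11
MOV r3, #8 → r3=8
MOV r6, #3 → r6=3
MOV r4, #5 → r4=5
OR r5, r0, #8 → r5=20|8=28
AND r3, r3, r4 → r3=8&5=0
STR r4, [48] → M[48]=5
STR r5, [48] → M[48]=28
STR r3, [48] → M[48]=0
LSR r4, r4, #4 → r4=5>>4=0
LSL r0, r3, #2 → r0=0<<2=0
ADD r0, r3, r6 → r0=0+3=3
halt.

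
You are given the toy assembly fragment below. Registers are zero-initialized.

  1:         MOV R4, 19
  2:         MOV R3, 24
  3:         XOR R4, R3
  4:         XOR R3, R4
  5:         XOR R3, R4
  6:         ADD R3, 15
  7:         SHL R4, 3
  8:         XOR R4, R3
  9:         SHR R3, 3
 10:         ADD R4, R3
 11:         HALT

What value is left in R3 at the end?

4

MOV R4, 19 → R4=19
MOV R3, 24 → R3=24
XOR R4, R3 → R4=19^24=11
XOR R3, R4 → R3=24^11=19
XOR R3, R4 → R3=19^11=24
ADD R3, 15 → R3=24+15=39
SHL R4, 3 → R4=11<<3=88
XOR R4, R3 → R4=88^39=127
SHR R3, 3 → R3=39>>3=4
ADD R4, R3 → R4=127+4=131
halt.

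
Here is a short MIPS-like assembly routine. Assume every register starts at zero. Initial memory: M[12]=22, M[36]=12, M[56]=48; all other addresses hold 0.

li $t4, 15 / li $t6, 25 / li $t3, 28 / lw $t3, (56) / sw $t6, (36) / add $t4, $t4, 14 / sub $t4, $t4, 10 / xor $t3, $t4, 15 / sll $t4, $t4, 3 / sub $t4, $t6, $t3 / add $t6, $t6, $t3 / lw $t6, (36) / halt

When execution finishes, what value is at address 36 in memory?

li $t4, 15 → $t4=15
li $t6, 25 → $t6=25
li $t3, 28 → $t3=28
lw $t3, (56) → $t3=M[56]=48
sw $t6, (36) → M[36]=25
add $t4, $t4, 14 → $t4=15+14=29
sub $t4, $t4, 10 → $t4=29-10=19
xor $t3, $t4, 15 → $t3=19^15=28
sll $t4, $t4, 3 → $t4=19<<3=152
sub $t4, $t6, $t3 → $t4=25-28=-3
add $t6, $t6, $t3 → $t6=25+28=53
lw $t6, (36) → $t6=M[36]=25
halt.

25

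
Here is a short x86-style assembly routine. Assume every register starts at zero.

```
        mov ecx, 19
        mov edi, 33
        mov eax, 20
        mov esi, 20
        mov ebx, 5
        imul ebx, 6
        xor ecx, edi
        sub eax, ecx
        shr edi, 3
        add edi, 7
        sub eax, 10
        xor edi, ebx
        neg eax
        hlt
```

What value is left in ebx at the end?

30

mov ecx, 19 → ecx=19
mov edi, 33 → edi=33
mov eax, 20 → eax=20
mov esi, 20 → esi=20
mov ebx, 5 → ebx=5
imul ebx, 6 → ebx=5*6=30
xor ecx, edi → ecx=19^33=50
sub eax, ecx → eax=20-50=-30
shr edi, 3 → edi=33>>3=4
add edi, 7 → edi=4+7=11
sub eax, 10 → eax=(-30)-10=-40
xor edi, ebx → edi=11^30=21
neg eax → eax=-(-40)=40
halt.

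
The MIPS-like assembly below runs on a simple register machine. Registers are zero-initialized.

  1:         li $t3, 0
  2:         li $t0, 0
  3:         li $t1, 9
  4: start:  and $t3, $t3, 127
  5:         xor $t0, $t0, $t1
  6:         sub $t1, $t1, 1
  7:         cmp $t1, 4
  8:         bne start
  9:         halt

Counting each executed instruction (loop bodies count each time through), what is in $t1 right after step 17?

6

$t3=0
$t0=0
$t1=9
$t3=0&127=0
$t0=0^9=9
$t1=9-1=8
cmp $t1, 4  (cmp 8,4)
bne start: taken
$t3=0&127=0
$t0=9^8=1
$t1=8-1=7
cmp $t1, 4  (cmp 7,4)
bne start: taken
$t3=0&127=0
$t0=1^7=6
$t1=7-1=6
cmp $t1, 4  (cmp 6,4)
After step 17: $t1 = 6.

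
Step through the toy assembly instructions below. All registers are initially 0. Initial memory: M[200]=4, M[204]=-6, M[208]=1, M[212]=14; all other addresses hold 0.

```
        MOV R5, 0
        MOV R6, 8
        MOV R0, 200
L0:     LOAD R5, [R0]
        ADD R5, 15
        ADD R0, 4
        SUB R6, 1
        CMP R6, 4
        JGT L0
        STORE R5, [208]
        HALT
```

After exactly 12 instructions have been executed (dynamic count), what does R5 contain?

R5=0
R6=8
R0=200
R5=M[200]=4
R5=4+15=19
R0=200+4=204
R6=8-1=7
CMP R6, 4  (cmp 7,4)
JGT L0: taken
R5=M[204]=-6
R5=(-6)+15=9
R0=204+4=208
After step 12: R5 = 9.

9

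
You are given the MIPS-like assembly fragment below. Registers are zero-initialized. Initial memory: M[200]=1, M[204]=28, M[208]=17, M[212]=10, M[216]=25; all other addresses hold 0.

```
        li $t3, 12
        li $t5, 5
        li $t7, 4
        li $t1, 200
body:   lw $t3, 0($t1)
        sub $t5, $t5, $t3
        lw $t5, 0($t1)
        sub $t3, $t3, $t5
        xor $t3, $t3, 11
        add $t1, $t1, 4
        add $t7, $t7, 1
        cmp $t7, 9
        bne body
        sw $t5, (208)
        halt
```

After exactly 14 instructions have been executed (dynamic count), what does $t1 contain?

li $t3, 12 → $t3=12
li $t5, 5 → $t5=5
li $t7, 4 → $t7=4
li $t1, 200 → $t1=200
lw $t3, 0($t1) → $t3=M[200]=1
sub $t5, $t5, $t3 → $t5=5-1=4
lw $t5, 0($t1) → $t5=M[200]=1
sub $t3, $t3, $t5 → $t3=1-1=0
xor $t3, $t3, 11 → $t3=0^11=11
add $t1, $t1, 4 → $t1=200+4=204
add $t7, $t7, 1 → $t7=4+1=5
cmp $t7, 9  (cmp 5,9)
bne body: taken
lw $t3, 0($t1) → $t3=M[204]=28
After step 14: $t1 = 204.

204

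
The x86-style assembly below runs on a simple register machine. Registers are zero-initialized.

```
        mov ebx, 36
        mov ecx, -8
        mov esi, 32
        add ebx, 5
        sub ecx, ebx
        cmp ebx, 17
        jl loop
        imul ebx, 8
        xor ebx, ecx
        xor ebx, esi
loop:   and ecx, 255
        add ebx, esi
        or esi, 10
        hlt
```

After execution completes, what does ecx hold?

207

after mov ebx, 36: ebx=36
after mov ecx, -8: ecx=-8
after mov esi, 32: esi=32
after add ebx, 5: ebx=36+5=41
after sub ecx, ebx: ecx=(-8)-41=-49
cmp ebx, 17  (cmp 41,17)
jl loop: not taken
after imul ebx, 8: ebx=41*8=328
after xor ebx, ecx: ebx=328^(-49)=-377
after xor ebx, esi: ebx=(-377)^32=-345
after and ecx, 255: ecx=(-49)&255=207
after add ebx, esi: ebx=(-345)+32=-313
after or esi, 10: esi=32|10=42
halt.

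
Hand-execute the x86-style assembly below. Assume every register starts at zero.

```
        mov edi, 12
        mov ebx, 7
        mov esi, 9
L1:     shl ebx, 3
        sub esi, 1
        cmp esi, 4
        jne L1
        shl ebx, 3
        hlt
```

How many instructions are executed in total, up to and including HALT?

edi=12
ebx=7
esi=9
ebx=7<<3=56
esi=9-1=8
cmp esi, 4  (cmp 8,4)
jne L1: taken
ebx=56<<3=448
esi=8-1=7
cmp esi, 4  (cmp 7,4)
jne L1: taken
ebx=448<<3=3584
esi=7-1=6
cmp esi, 4  (cmp 6,4)
jne L1: taken
ebx=3584<<3=28672
esi=6-1=5
cmp esi, 4  (cmp 5,4)
jne L1: taken
ebx=28672<<3=229376
esi=5-1=4
cmp esi, 4  (cmp 4,4)
jne L1: not taken
ebx=229376<<3=1835008
halt.
Total executed instructions: 25.

25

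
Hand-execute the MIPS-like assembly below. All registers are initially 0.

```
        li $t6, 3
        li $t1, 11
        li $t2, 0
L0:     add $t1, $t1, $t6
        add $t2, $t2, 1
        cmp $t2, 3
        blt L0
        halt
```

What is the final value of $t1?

li $t6, 3 → $t6=3
li $t1, 11 → $t1=11
li $t2, 0 → $t2=0
add $t1, $t1, $t6 → $t1=11+3=14
add $t2, $t2, 1 → $t2=0+1=1
cmp $t2, 3  (cmp 1,3)
blt L0: taken
add $t1, $t1, $t6 → $t1=14+3=17
add $t2, $t2, 1 → $t2=1+1=2
cmp $t2, 3  (cmp 2,3)
blt L0: taken
add $t1, $t1, $t6 → $t1=17+3=20
add $t2, $t2, 1 → $t2=2+1=3
cmp $t2, 3  (cmp 3,3)
blt L0: not taken
halt.

20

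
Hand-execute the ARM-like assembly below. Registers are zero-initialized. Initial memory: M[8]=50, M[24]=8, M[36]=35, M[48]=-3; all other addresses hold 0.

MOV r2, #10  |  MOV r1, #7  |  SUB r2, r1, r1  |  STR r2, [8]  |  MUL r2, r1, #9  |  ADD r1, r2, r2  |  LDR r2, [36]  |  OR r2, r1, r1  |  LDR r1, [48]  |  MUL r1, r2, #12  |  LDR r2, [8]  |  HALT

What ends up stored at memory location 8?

0

r2=10
r1=7
r2=7-7=0
STR r2, [8] → M[8]=0
r2=7*9=63
r1=63+63=126
r2=M[36]=35
r2=126|126=126
r1=M[48]=-3
r1=126*12=1512
r2=M[8]=0
halt.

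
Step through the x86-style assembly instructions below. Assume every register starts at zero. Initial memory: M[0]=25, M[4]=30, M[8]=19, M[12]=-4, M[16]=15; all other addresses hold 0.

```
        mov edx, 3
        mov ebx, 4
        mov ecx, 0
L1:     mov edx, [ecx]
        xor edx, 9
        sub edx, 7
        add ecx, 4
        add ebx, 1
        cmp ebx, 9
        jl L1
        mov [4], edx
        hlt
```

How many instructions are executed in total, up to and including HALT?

40

mov edx, 3 → edx=3
mov ebx, 4 → ebx=4
mov ecx, 0 → ecx=0
mov edx, [ecx] → edx=M[0]=25
xor edx, 9 → edx=25^9=16
sub edx, 7 → edx=16-7=9
add ecx, 4 → ecx=0+4=4
add ebx, 1 → ebx=4+1=5
cmp ebx, 9  (cmp 5,9)
jl L1: taken
mov edx, [ecx] → edx=M[4]=30
xor edx, 9 → edx=30^9=23
sub edx, 7 → edx=23-7=16
add ecx, 4 → ecx=4+4=8
add ebx, 1 → ebx=5+1=6
cmp ebx, 9  (cmp 6,9)
jl L1: taken
mov edx, [ecx] → edx=M[8]=19
xor edx, 9 → edx=19^9=26
sub edx, 7 → edx=26-7=19
add ecx, 4 → ecx=8+4=12
add ebx, 1 → ebx=6+1=7
cmp ebx, 9  (cmp 7,9)
jl L1: taken
mov edx, [ecx] → edx=M[12]=-4
xor edx, 9 → edx=(-4)^9=-11
sub edx, 7 → edx=(-11)-7=-18
add ecx, 4 → ecx=12+4=16
add ebx, 1 → ebx=7+1=8
cmp ebx, 9  (cmp 8,9)
jl L1: taken
mov edx, [ecx] → edx=M[16]=15
xor edx, 9 → edx=15^9=6
sub edx, 7 → edx=6-7=-1
add ecx, 4 → ecx=16+4=20
add ebx, 1 → ebx=8+1=9
cmp ebx, 9  (cmp 9,9)
jl L1: not taken
mov [4], edx → M[4]=-1
halt.
Total executed instructions: 40.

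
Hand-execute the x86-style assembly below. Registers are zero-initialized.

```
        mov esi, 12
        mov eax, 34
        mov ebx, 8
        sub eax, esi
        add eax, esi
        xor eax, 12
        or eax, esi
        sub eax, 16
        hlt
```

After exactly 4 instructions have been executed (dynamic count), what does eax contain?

esi=12
eax=34
ebx=8
eax=34-12=22
After step 4: eax = 22.

22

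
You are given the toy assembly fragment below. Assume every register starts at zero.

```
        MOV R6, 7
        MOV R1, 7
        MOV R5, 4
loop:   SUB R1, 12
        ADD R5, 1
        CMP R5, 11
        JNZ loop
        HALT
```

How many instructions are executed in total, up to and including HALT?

32

MOV R6, 7 → R6=7
MOV R1, 7 → R1=7
MOV R5, 4 → R5=4
SUB R1, 12 → R1=7-12=-5
ADD R5, 1 → R5=4+1=5
CMP R5, 11  (cmp 5,11)
JNZ loop: taken
SUB R1, 12 → R1=(-5)-12=-17
ADD R5, 1 → R5=5+1=6
CMP R5, 11  (cmp 6,11)
JNZ loop: taken
SUB R1, 12 → R1=(-17)-12=-29
ADD R5, 1 → R5=6+1=7
CMP R5, 11  (cmp 7,11)
JNZ loop: taken
SUB R1, 12 → R1=(-29)-12=-41
ADD R5, 1 → R5=7+1=8
CMP R5, 11  (cmp 8,11)
JNZ loop: taken
SUB R1, 12 → R1=(-41)-12=-53
ADD R5, 1 → R5=8+1=9
CMP R5, 11  (cmp 9,11)
JNZ loop: taken
SUB R1, 12 → R1=(-53)-12=-65
ADD R5, 1 → R5=9+1=10
CMP R5, 11  (cmp 10,11)
JNZ loop: taken
SUB R1, 12 → R1=(-65)-12=-77
ADD R5, 1 → R5=10+1=11
CMP R5, 11  (cmp 11,11)
JNZ loop: not taken
halt.
Total executed instructions: 32.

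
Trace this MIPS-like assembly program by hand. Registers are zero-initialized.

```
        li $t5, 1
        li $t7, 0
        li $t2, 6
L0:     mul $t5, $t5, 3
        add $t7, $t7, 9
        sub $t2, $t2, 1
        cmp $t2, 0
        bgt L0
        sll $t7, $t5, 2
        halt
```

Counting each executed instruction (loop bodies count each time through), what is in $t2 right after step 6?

5

$t5=1
$t7=0
$t2=6
$t5=1*3=3
$t7=0+9=9
$t2=6-1=5
After step 6: $t2 = 5.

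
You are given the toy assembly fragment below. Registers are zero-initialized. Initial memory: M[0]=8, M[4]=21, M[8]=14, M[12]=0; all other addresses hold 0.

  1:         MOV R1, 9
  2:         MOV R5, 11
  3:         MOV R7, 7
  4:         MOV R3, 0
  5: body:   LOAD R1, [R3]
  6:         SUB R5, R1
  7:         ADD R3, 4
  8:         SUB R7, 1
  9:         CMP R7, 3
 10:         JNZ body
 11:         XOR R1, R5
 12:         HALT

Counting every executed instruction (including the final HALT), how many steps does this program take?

after MOV R1, 9: R1=9
after MOV R5, 11: R5=11
after MOV R7, 7: R7=7
after MOV R3, 0: R3=0
after LOAD R1, [R3]: R1=M[0]=8
after SUB R5, R1: R5=11-8=3
after ADD R3, 4: R3=0+4=4
after SUB R7, 1: R7=7-1=6
CMP R7, 3  (cmp 6,3)
JNZ body: taken
after LOAD R1, [R3]: R1=M[4]=21
after SUB R5, R1: R5=3-21=-18
after ADD R3, 4: R3=4+4=8
after SUB R7, 1: R7=6-1=5
CMP R7, 3  (cmp 5,3)
JNZ body: taken
after LOAD R1, [R3]: R1=M[8]=14
after SUB R5, R1: R5=(-18)-14=-32
after ADD R3, 4: R3=8+4=12
after SUB R7, 1: R7=5-1=4
CMP R7, 3  (cmp 4,3)
JNZ body: taken
after LOAD R1, [R3]: R1=M[12]=0
after SUB R5, R1: R5=(-32)-0=-32
after ADD R3, 4: R3=12+4=16
after SUB R7, 1: R7=4-1=3
CMP R7, 3  (cmp 3,3)
JNZ body: not taken
after XOR R1, R5: R1=0^(-32)=-32
halt.
Total executed instructions: 30.

30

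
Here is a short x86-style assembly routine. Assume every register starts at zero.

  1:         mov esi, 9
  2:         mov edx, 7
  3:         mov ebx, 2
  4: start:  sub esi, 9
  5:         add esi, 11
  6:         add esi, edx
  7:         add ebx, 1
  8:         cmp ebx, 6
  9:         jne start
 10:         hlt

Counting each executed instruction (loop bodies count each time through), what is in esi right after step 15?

27

mov esi, 9 → esi=9
mov edx, 7 → edx=7
mov ebx, 2 → ebx=2
sub esi, 9 → esi=9-9=0
add esi, 11 → esi=0+11=11
add esi, edx → esi=11+7=18
add ebx, 1 → ebx=2+1=3
cmp ebx, 6  (cmp 3,6)
jne start: taken
sub esi, 9 → esi=18-9=9
add esi, 11 → esi=9+11=20
add esi, edx → esi=20+7=27
add ebx, 1 → ebx=3+1=4
cmp ebx, 6  (cmp 4,6)
jne start: taken
After step 15: esi = 27.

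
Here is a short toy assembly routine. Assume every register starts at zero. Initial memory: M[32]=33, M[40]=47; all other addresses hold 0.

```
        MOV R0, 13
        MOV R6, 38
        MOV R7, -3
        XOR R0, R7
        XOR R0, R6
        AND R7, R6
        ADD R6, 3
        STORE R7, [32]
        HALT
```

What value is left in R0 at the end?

-42

R0=13
R6=38
R7=-3
R0=13^(-3)=-16
R0=(-16)^38=-42
R7=(-3)&38=36
R6=38+3=41
STORE R7, [32] → M[32]=36
halt.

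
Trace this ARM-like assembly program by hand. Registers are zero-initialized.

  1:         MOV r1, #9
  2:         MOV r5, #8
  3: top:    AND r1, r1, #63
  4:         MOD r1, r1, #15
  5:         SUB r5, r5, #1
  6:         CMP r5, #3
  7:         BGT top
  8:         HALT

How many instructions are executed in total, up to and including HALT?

MOV r1, #9 → r1=9
MOV r5, #8 → r5=8
AND r1, r1, #63 → r1=9&63=9
MOD r1, r1, #15 → r1=9%15=9
SUB r5, r5, #1 → r5=8-1=7
CMP r5, #3  (cmp 7,3)
BGT top: taken
AND r1, r1, #63 → r1=9&63=9
MOD r1, r1, #15 → r1=9%15=9
SUB r5, r5, #1 → r5=7-1=6
CMP r5, #3  (cmp 6,3)
BGT top: taken
AND r1, r1, #63 → r1=9&63=9
MOD r1, r1, #15 → r1=9%15=9
SUB r5, r5, #1 → r5=6-1=5
CMP r5, #3  (cmp 5,3)
BGT top: taken
AND r1, r1, #63 → r1=9&63=9
MOD r1, r1, #15 → r1=9%15=9
SUB r5, r5, #1 → r5=5-1=4
CMP r5, #3  (cmp 4,3)
BGT top: taken
AND r1, r1, #63 → r1=9&63=9
MOD r1, r1, #15 → r1=9%15=9
SUB r5, r5, #1 → r5=4-1=3
CMP r5, #3  (cmp 3,3)
BGT top: not taken
halt.
Total executed instructions: 28.

28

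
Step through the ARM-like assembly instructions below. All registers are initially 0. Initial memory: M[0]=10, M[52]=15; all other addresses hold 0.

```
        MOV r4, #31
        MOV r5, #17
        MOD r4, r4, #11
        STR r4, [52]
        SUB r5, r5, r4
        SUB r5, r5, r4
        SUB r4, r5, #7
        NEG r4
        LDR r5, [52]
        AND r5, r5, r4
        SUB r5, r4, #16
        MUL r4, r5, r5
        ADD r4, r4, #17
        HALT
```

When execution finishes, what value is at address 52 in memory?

9

r4=31
r5=17
r4=31%11=9
STR r4, [52] → M[52]=9
r5=17-9=8
r5=8-9=-1
r4=(-1)-7=-8
r4=-(-8)=8
r5=M[52]=9
r5=9&8=8
r5=8-16=-8
r4=(-8)*(-8)=64
r4=64+17=81
halt.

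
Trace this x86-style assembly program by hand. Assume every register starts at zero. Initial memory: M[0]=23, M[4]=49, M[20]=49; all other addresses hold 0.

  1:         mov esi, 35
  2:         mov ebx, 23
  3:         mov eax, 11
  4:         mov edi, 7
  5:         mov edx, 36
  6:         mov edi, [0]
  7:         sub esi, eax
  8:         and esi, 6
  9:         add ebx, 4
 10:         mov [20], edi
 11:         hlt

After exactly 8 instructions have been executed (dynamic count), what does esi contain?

0

esi=35
ebx=23
eax=11
edi=7
edx=36
edi=M[0]=23
esi=35-11=24
esi=24&6=0
After step 8: esi = 0.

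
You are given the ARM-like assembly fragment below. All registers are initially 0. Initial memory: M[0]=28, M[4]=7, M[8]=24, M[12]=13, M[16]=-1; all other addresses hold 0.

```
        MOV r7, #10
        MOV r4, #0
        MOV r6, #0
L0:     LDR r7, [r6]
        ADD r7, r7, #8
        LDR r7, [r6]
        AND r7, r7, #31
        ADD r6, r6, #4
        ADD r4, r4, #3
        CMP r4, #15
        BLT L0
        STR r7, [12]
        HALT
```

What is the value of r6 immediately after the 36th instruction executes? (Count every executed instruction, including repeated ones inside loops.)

16

MOV r7, #10 → r7=10
MOV r4, #0 → r4=0
MOV r6, #0 → r6=0
LDR r7, [r6] → r7=M[0]=28
ADD r7, r7, #8 → r7=28+8=36
LDR r7, [r6] → r7=M[0]=28
AND r7, r7, #31 → r7=28&31=28
ADD r6, r6, #4 → r6=0+4=4
ADD r4, r4, #3 → r4=0+3=3
CMP r4, #15  (cmp 3,15)
BLT L0: taken
LDR r7, [r6] → r7=M[4]=7
ADD r7, r7, #8 → r7=7+8=15
LDR r7, [r6] → r7=M[4]=7
AND r7, r7, #31 → r7=7&31=7
ADD r6, r6, #4 → r6=4+4=8
ADD r4, r4, #3 → r4=3+3=6
CMP r4, #15  (cmp 6,15)
BLT L0: taken
LDR r7, [r6] → r7=M[8]=24
ADD r7, r7, #8 → r7=24+8=32
LDR r7, [r6] → r7=M[8]=24
AND r7, r7, #31 → r7=24&31=24
ADD r6, r6, #4 → r6=8+4=12
ADD r4, r4, #3 → r4=6+3=9
CMP r4, #15  (cmp 9,15)
BLT L0: taken
LDR r7, [r6] → r7=M[12]=13
ADD r7, r7, #8 → r7=13+8=21
LDR r7, [r6] → r7=M[12]=13
AND r7, r7, #31 → r7=13&31=13
ADD r6, r6, #4 → r6=12+4=16
ADD r4, r4, #3 → r4=9+3=12
CMP r4, #15  (cmp 12,15)
BLT L0: taken
LDR r7, [r6] → r7=M[16]=-1
After step 36: r6 = 16.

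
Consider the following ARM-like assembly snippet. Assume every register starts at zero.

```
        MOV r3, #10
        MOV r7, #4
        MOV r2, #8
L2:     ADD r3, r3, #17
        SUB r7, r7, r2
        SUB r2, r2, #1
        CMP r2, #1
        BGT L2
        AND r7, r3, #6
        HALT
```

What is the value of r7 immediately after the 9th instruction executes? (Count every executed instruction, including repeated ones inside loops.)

-4

MOV r3, #10 → r3=10
MOV r7, #4 → r7=4
MOV r2, #8 → r2=8
ADD r3, r3, #17 → r3=10+17=27
SUB r7, r7, r2 → r7=4-8=-4
SUB r2, r2, #1 → r2=8-1=7
CMP r2, #1  (cmp 7,1)
BGT L2: taken
ADD r3, r3, #17 → r3=27+17=44
After step 9: r7 = -4.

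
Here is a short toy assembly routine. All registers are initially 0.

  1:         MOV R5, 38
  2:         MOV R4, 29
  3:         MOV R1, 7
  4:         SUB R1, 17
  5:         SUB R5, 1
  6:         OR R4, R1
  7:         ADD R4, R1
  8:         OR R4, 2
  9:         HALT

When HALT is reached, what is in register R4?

-9

R5=38
R4=29
R1=7
R1=7-17=-10
R5=38-1=37
R4=29|(-10)=-1
R4=(-1)+(-10)=-11
R4=(-11)|2=-9
halt.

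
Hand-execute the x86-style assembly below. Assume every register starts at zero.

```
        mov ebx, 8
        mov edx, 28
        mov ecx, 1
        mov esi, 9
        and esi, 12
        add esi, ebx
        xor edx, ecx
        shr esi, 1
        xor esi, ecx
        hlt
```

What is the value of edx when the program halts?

29

ebx=8
edx=28
ecx=1
esi=9
esi=9&12=8
esi=8+8=16
edx=28^1=29
esi=16>>1=8
esi=8^1=9
halt.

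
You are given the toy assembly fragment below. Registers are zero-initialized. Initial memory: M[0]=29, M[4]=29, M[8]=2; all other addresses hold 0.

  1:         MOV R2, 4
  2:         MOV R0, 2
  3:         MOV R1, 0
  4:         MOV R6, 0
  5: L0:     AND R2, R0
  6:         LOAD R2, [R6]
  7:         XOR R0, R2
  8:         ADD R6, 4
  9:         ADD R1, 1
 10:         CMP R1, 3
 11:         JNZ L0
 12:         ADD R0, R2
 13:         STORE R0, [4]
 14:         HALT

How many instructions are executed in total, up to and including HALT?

28

R2=4
R0=2
R1=0
R6=0
R2=4&2=0
R2=M[0]=29
R0=2^29=31
R6=0+4=4
R1=0+1=1
CMP R1, 3  (cmp 1,3)
JNZ L0: taken
R2=29&31=29
R2=M[4]=29
R0=31^29=2
R6=4+4=8
R1=1+1=2
CMP R1, 3  (cmp 2,3)
JNZ L0: taken
R2=29&2=0
R2=M[8]=2
R0=2^2=0
R6=8+4=12
R1=2+1=3
CMP R1, 3  (cmp 3,3)
JNZ L0: not taken
R0=0+2=2
STORE R0, [4] → M[4]=2
halt.
Total executed instructions: 28.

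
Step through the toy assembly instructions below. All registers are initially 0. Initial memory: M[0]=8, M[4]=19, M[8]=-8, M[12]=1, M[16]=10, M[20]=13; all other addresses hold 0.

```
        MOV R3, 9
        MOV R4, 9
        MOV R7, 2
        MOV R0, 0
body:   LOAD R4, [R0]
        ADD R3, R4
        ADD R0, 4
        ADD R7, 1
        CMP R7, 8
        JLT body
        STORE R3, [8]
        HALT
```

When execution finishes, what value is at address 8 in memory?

after MOV R3, 9: R3=9
after MOV R4, 9: R4=9
after MOV R7, 2: R7=2
after MOV R0, 0: R0=0
after LOAD R4, [R0]: R4=M[0]=8
after ADD R3, R4: R3=9+8=17
after ADD R0, 4: R0=0+4=4
after ADD R7, 1: R7=2+1=3
CMP R7, 8  (cmp 3,8)
JLT body: taken
after LOAD R4, [R0]: R4=M[4]=19
after ADD R3, R4: R3=17+19=36
after ADD R0, 4: R0=4+4=8
after ADD R7, 1: R7=3+1=4
CMP R7, 8  (cmp 4,8)
JLT body: taken
after LOAD R4, [R0]: R4=M[8]=-8
after ADD R3, R4: R3=36+(-8)=28
after ADD R0, 4: R0=8+4=12
after ADD R7, 1: R7=4+1=5
CMP R7, 8  (cmp 5,8)
JLT body: taken
after LOAD R4, [R0]: R4=M[12]=1
after ADD R3, R4: R3=28+1=29
after ADD R0, 4: R0=12+4=16
after ADD R7, 1: R7=5+1=6
CMP R7, 8  (cmp 6,8)
JLT body: taken
after LOAD R4, [R0]: R4=M[16]=10
after ADD R3, R4: R3=29+10=39
after ADD R0, 4: R0=16+4=20
after ADD R7, 1: R7=6+1=7
CMP R7, 8  (cmp 7,8)
JLT body: taken
after LOAD R4, [R0]: R4=M[20]=13
after ADD R3, R4: R3=39+13=52
after ADD R0, 4: R0=20+4=24
after ADD R7, 1: R7=7+1=8
CMP R7, 8  (cmp 8,8)
JLT body: not taken
STORE R3, [8] → M[8]=52
halt.

52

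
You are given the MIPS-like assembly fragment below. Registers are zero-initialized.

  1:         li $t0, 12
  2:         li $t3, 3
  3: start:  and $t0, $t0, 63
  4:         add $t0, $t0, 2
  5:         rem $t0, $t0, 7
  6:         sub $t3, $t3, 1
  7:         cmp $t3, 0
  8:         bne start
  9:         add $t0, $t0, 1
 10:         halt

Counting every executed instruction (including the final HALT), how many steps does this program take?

22

$t0=12
$t3=3
$t0=12&63=12
$t0=12+2=14
$t0=14%7=0
$t3=3-1=2
cmp $t3, 0  (cmp 2,0)
bne start: taken
$t0=0&63=0
$t0=0+2=2
$t0=2%7=2
$t3=2-1=1
cmp $t3, 0  (cmp 1,0)
bne start: taken
$t0=2&63=2
$t0=2+2=4
$t0=4%7=4
$t3=1-1=0
cmp $t3, 0  (cmp 0,0)
bne start: not taken
$t0=4+1=5
halt.
Total executed instructions: 22.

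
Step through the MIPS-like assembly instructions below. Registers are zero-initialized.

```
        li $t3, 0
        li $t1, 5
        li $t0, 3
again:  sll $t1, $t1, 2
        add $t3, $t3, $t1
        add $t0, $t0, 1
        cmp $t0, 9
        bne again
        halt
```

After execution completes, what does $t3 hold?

27300

$t3=0
$t1=5
$t0=3
$t1=5<<2=20
$t3=0+20=20
$t0=3+1=4
cmp $t0, 9  (cmp 4,9)
bne again: taken
$t1=20<<2=80
$t3=20+80=100
$t0=4+1=5
cmp $t0, 9  (cmp 5,9)
bne again: taken
$t1=80<<2=320
$t3=100+320=420
$t0=5+1=6
cmp $t0, 9  (cmp 6,9)
bne again: taken
$t1=320<<2=1280
$t3=420+1280=1700
$t0=6+1=7
cmp $t0, 9  (cmp 7,9)
bne again: taken
$t1=1280<<2=5120
$t3=1700+5120=6820
$t0=7+1=8
cmp $t0, 9  (cmp 8,9)
bne again: taken
$t1=5120<<2=20480
$t3=6820+20480=27300
$t0=8+1=9
cmp $t0, 9  (cmp 9,9)
bne again: not taken
halt.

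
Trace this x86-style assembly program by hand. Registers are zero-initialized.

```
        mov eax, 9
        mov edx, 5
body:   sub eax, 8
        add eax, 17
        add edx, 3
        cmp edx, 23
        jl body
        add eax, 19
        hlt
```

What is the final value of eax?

after mov eax, 9: eax=9
after mov edx, 5: edx=5
after sub eax, 8: eax=9-8=1
after add eax, 17: eax=1+17=18
after add edx, 3: edx=5+3=8
cmp edx, 23  (cmp 8,23)
jl body: taken
after sub eax, 8: eax=18-8=10
after add eax, 17: eax=10+17=27
after add edx, 3: edx=8+3=11
cmp edx, 23  (cmp 11,23)
jl body: taken
after sub eax, 8: eax=27-8=19
after add eax, 17: eax=19+17=36
after add edx, 3: edx=11+3=14
cmp edx, 23  (cmp 14,23)
jl body: taken
after sub eax, 8: eax=36-8=28
after add eax, 17: eax=28+17=45
after add edx, 3: edx=14+3=17
cmp edx, 23  (cmp 17,23)
jl body: taken
after sub eax, 8: eax=45-8=37
after add eax, 17: eax=37+17=54
after add edx, 3: edx=17+3=20
cmp edx, 23  (cmp 20,23)
jl body: taken
after sub eax, 8: eax=54-8=46
after add eax, 17: eax=46+17=63
after add edx, 3: edx=20+3=23
cmp edx, 23  (cmp 23,23)
jl body: not taken
after add eax, 19: eax=63+19=82
halt.

82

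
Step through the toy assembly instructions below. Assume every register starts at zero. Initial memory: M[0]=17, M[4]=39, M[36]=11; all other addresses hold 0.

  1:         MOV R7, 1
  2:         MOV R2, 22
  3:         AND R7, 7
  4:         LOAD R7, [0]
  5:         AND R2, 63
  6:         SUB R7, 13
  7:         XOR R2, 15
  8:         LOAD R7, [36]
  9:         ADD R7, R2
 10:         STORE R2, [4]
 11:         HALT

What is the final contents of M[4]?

R7=1
R2=22
R7=1&7=1
R7=M[0]=17
R2=22&63=22
R7=17-13=4
R2=22^15=25
R7=M[36]=11
R7=11+25=36
STORE R2, [4] → M[4]=25
halt.

25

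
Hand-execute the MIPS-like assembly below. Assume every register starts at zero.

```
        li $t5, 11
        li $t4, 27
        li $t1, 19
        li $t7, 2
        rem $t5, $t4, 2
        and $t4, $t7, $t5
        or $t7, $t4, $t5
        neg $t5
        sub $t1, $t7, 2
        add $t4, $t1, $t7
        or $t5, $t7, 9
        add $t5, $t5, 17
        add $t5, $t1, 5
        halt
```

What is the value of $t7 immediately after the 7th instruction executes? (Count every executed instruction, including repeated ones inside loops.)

after li $t5, 11: $t5=11
after li $t4, 27: $t4=27
after li $t1, 19: $t1=19
after li $t7, 2: $t7=2
after rem $t5, $t4, 2: $t5=27%2=1
after and $t4, $t7, $t5: $t4=2&1=0
after or $t7, $t4, $t5: $t7=0|1=1
After step 7: $t7 = 1.

1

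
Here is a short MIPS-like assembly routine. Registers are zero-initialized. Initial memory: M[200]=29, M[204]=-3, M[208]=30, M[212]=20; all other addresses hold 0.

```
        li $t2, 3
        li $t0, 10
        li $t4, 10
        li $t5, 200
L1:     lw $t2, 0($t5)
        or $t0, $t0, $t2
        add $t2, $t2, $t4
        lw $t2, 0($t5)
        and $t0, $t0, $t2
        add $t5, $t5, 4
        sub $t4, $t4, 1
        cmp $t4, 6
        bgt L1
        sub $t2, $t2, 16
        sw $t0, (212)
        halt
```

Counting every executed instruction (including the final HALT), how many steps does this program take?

43

li $t2, 3 → $t2=3
li $t0, 10 → $t0=10
li $t4, 10 → $t4=10
li $t5, 200 → $t5=200
lw $t2, 0($t5) → $t2=M[200]=29
or $t0, $t0, $t2 → $t0=10|29=31
add $t2, $t2, $t4 → $t2=29+10=39
lw $t2, 0($t5) → $t2=M[200]=29
and $t0, $t0, $t2 → $t0=31&29=29
add $t5, $t5, 4 → $t5=200+4=204
sub $t4, $t4, 1 → $t4=10-1=9
cmp $t4, 6  (cmp 9,6)
bgt L1: taken
lw $t2, 0($t5) → $t2=M[204]=-3
or $t0, $t0, $t2 → $t0=29|(-3)=-3
add $t2, $t2, $t4 → $t2=(-3)+9=6
lw $t2, 0($t5) → $t2=M[204]=-3
and $t0, $t0, $t2 → $t0=(-3)&(-3)=-3
add $t5, $t5, 4 → $t5=204+4=208
sub $t4, $t4, 1 → $t4=9-1=8
cmp $t4, 6  (cmp 8,6)
bgt L1: taken
lw $t2, 0($t5) → $t2=M[208]=30
or $t0, $t0, $t2 → $t0=(-3)|30=-1
add $t2, $t2, $t4 → $t2=30+8=38
lw $t2, 0($t5) → $t2=M[208]=30
and $t0, $t0, $t2 → $t0=(-1)&30=30
add $t5, $t5, 4 → $t5=208+4=212
sub $t4, $t4, 1 → $t4=8-1=7
cmp $t4, 6  (cmp 7,6)
bgt L1: taken
lw $t2, 0($t5) → $t2=M[212]=20
or $t0, $t0, $t2 → $t0=30|20=30
add $t2, $t2, $t4 → $t2=20+7=27
lw $t2, 0($t5) → $t2=M[212]=20
and $t0, $t0, $t2 → $t0=30&20=20
add $t5, $t5, 4 → $t5=212+4=216
sub $t4, $t4, 1 → $t4=7-1=6
cmp $t4, 6  (cmp 6,6)
bgt L1: not taken
sub $t2, $t2, 16 → $t2=20-16=4
sw $t0, (212) → M[212]=20
halt.
Total executed instructions: 43.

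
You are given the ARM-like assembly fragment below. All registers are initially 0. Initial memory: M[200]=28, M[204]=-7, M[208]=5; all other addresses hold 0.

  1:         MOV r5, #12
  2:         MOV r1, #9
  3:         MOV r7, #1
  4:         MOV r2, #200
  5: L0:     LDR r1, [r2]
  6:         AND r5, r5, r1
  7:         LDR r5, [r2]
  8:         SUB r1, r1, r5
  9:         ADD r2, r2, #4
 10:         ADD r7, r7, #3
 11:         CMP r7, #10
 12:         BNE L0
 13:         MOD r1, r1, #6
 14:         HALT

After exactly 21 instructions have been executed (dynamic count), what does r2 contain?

after MOV r5, #12: r5=12
after MOV r1, #9: r1=9
after MOV r7, #1: r7=1
after MOV r2, #200: r2=200
after LDR r1, [r2]: r1=M[200]=28
after AND r5, r5, r1: r5=12&28=12
after LDR r5, [r2]: r5=M[200]=28
after SUB r1, r1, r5: r1=28-28=0
after ADD r2, r2, #4: r2=200+4=204
after ADD r7, r7, #3: r7=1+3=4
CMP r7, #10  (cmp 4,10)
BNE L0: taken
after LDR r1, [r2]: r1=M[204]=-7
after AND r5, r5, r1: r5=28&(-7)=24
after LDR r5, [r2]: r5=M[204]=-7
after SUB r1, r1, r5: r1=(-7)-(-7)=0
after ADD r2, r2, #4: r2=204+4=208
after ADD r7, r7, #3: r7=4+3=7
CMP r7, #10  (cmp 7,10)
BNE L0: taken
after LDR r1, [r2]: r1=M[208]=5
After step 21: r2 = 208.

208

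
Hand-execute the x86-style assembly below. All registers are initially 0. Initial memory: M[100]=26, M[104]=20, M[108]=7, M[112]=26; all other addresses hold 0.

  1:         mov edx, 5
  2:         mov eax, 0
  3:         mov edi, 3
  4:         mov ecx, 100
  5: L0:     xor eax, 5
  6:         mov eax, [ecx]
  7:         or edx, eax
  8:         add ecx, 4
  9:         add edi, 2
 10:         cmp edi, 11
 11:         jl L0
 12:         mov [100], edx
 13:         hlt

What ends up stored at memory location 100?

mov edx, 5 → edx=5
mov eax, 0 → eax=0
mov edi, 3 → edi=3
mov ecx, 100 → ecx=100
xor eax, 5 → eax=0^5=5
mov eax, [ecx] → eax=M[100]=26
or edx, eax → edx=5|26=31
add ecx, 4 → ecx=100+4=104
add edi, 2 → edi=3+2=5
cmp edi, 11  (cmp 5,11)
jl L0: taken
xor eax, 5 → eax=26^5=31
mov eax, [ecx] → eax=M[104]=20
or edx, eax → edx=31|20=31
add ecx, 4 → ecx=104+4=108
add edi, 2 → edi=5+2=7
cmp edi, 11  (cmp 7,11)
jl L0: taken
xor eax, 5 → eax=20^5=17
mov eax, [ecx] → eax=M[108]=7
or edx, eax → edx=31|7=31
add ecx, 4 → ecx=108+4=112
add edi, 2 → edi=7+2=9
cmp edi, 11  (cmp 9,11)
jl L0: taken
xor eax, 5 → eax=7^5=2
mov eax, [ecx] → eax=M[112]=26
or edx, eax → edx=31|26=31
add ecx, 4 → ecx=112+4=116
add edi, 2 → edi=9+2=11
cmp edi, 11  (cmp 11,11)
jl L0: not taken
mov [100], edx → M[100]=31
halt.

31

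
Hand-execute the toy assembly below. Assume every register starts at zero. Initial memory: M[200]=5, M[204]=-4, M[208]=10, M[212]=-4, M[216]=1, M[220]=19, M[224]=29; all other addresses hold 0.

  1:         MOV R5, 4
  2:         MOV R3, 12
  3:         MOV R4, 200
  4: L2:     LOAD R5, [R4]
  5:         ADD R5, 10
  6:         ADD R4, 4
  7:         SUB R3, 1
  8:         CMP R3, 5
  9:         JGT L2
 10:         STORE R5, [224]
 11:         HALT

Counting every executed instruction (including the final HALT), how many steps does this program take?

after MOV R5, 4: R5=4
after MOV R3, 12: R3=12
after MOV R4, 200: R4=200
after LOAD R5, [R4]: R5=M[200]=5
after ADD R5, 10: R5=5+10=15
after ADD R4, 4: R4=200+4=204
after SUB R3, 1: R3=12-1=11
CMP R3, 5  (cmp 11,5)
JGT L2: taken
after LOAD R5, [R4]: R5=M[204]=-4
after ADD R5, 10: R5=(-4)+10=6
after ADD R4, 4: R4=204+4=208
after SUB R3, 1: R3=11-1=10
CMP R3, 5  (cmp 10,5)
JGT L2: taken
after LOAD R5, [R4]: R5=M[208]=10
after ADD R5, 10: R5=10+10=20
after ADD R4, 4: R4=208+4=212
after SUB R3, 1: R3=10-1=9
CMP R3, 5  (cmp 9,5)
JGT L2: taken
after LOAD R5, [R4]: R5=M[212]=-4
after ADD R5, 10: R5=(-4)+10=6
after ADD R4, 4: R4=212+4=216
after SUB R3, 1: R3=9-1=8
CMP R3, 5  (cmp 8,5)
JGT L2: taken
after LOAD R5, [R4]: R5=M[216]=1
after ADD R5, 10: R5=1+10=11
after ADD R4, 4: R4=216+4=220
after SUB R3, 1: R3=8-1=7
CMP R3, 5  (cmp 7,5)
JGT L2: taken
after LOAD R5, [R4]: R5=M[220]=19
after ADD R5, 10: R5=19+10=29
after ADD R4, 4: R4=220+4=224
after SUB R3, 1: R3=7-1=6
CMP R3, 5  (cmp 6,5)
JGT L2: taken
after LOAD R5, [R4]: R5=M[224]=29
after ADD R5, 10: R5=29+10=39
after ADD R4, 4: R4=224+4=228
after SUB R3, 1: R3=6-1=5
CMP R3, 5  (cmp 5,5)
JGT L2: not taken
STORE R5, [224] → M[224]=39
halt.
Total executed instructions: 47.

47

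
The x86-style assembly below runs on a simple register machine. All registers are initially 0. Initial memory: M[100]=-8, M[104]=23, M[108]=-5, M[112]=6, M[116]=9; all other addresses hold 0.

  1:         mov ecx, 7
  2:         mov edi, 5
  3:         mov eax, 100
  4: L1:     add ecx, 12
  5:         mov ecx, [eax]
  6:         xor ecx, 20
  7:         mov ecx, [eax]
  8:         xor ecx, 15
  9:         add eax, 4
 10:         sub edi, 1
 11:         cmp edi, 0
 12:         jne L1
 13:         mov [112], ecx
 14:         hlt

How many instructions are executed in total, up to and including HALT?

after mov ecx, 7: ecx=7
after mov edi, 5: edi=5
after mov eax, 100: eax=100
after add ecx, 12: ecx=7+12=19
after mov ecx, [eax]: ecx=M[100]=-8
after xor ecx, 20: ecx=(-8)^20=-20
after mov ecx, [eax]: ecx=M[100]=-8
after xor ecx, 15: ecx=(-8)^15=-9
after add eax, 4: eax=100+4=104
after sub edi, 1: edi=5-1=4
cmp edi, 0  (cmp 4,0)
jne L1: taken
after add ecx, 12: ecx=(-9)+12=3
after mov ecx, [eax]: ecx=M[104]=23
after xor ecx, 20: ecx=23^20=3
after mov ecx, [eax]: ecx=M[104]=23
after xor ecx, 15: ecx=23^15=24
after add eax, 4: eax=104+4=108
after sub edi, 1: edi=4-1=3
cmp edi, 0  (cmp 3,0)
jne L1: taken
after add ecx, 12: ecx=24+12=36
after mov ecx, [eax]: ecx=M[108]=-5
after xor ecx, 20: ecx=(-5)^20=-17
after mov ecx, [eax]: ecx=M[108]=-5
after xor ecx, 15: ecx=(-5)^15=-12
after add eax, 4: eax=108+4=112
after sub edi, 1: edi=3-1=2
cmp edi, 0  (cmp 2,0)
jne L1: taken
after add ecx, 12: ecx=(-12)+12=0
after mov ecx, [eax]: ecx=M[112]=6
after xor ecx, 20: ecx=6^20=18
after mov ecx, [eax]: ecx=M[112]=6
after xor ecx, 15: ecx=6^15=9
after add eax, 4: eax=112+4=116
after sub edi, 1: edi=2-1=1
cmp edi, 0  (cmp 1,0)
jne L1: taken
after add ecx, 12: ecx=9+12=21
after mov ecx, [eax]: ecx=M[116]=9
after xor ecx, 20: ecx=9^20=29
after mov ecx, [eax]: ecx=M[116]=9
after xor ecx, 15: ecx=9^15=6
after add eax, 4: eax=116+4=120
after sub edi, 1: edi=1-1=0
cmp edi, 0  (cmp 0,0)
jne L1: not taken
mov [112], ecx → M[112]=6
halt.
Total executed instructions: 50.

50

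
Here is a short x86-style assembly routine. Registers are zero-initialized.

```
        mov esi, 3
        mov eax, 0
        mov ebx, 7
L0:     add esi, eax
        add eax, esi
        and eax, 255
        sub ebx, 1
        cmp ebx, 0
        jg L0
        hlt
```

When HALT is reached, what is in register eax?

after mov esi, 3: esi=3
after mov eax, 0: eax=0
after mov ebx, 7: ebx=7
after add esi, eax: esi=3+0=3
after add eax, esi: eax=0+3=3
after and eax, 255: eax=3&255=3
after sub ebx, 1: ebx=7-1=6
cmp ebx, 0  (cmp 6,0)
jg L0: taken
after add esi, eax: esi=3+3=6
after add eax, esi: eax=3+6=9
after and eax, 255: eax=9&255=9
after sub ebx, 1: ebx=6-1=5
cmp ebx, 0  (cmp 5,0)
jg L0: taken
after add esi, eax: esi=6+9=15
after add eax, esi: eax=9+15=24
after and eax, 255: eax=24&255=24
after sub ebx, 1: ebx=5-1=4
cmp ebx, 0  (cmp 4,0)
jg L0: taken
after add esi, eax: esi=15+24=39
after add eax, esi: eax=24+39=63
after and eax, 255: eax=63&255=63
after sub ebx, 1: ebx=4-1=3
cmp ebx, 0  (cmp 3,0)
jg L0: taken
after add esi, eax: esi=39+63=102
after add eax, esi: eax=63+102=165
after and eax, 255: eax=165&255=165
after sub ebx, 1: ebx=3-1=2
cmp ebx, 0  (cmp 2,0)
jg L0: taken
after add esi, eax: esi=102+165=267
after add eax, esi: eax=165+267=432
after and eax, 255: eax=432&255=176
after sub ebx, 1: ebx=2-1=1
cmp ebx, 0  (cmp 1,0)
jg L0: taken
after add esi, eax: esi=267+176=443
after add eax, esi: eax=176+443=619
after and eax, 255: eax=619&255=107
after sub ebx, 1: ebx=1-1=0
cmp ebx, 0  (cmp 0,0)
jg L0: not taken
halt.

107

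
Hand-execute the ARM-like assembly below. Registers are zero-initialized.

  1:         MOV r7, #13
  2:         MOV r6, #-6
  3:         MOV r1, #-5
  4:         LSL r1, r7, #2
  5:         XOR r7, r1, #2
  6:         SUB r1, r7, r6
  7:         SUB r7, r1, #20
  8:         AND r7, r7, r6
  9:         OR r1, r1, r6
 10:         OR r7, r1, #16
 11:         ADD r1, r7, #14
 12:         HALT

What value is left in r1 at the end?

12

MOV r7, #13 → r7=13
MOV r6, #-6 → r6=-6
MOV r1, #-5 → r1=-5
LSL r1, r7, #2 → r1=13<<2=52
XOR r7, r1, #2 → r7=52^2=54
SUB r1, r7, r6 → r1=54-(-6)=60
SUB r7, r1, #20 → r7=60-20=40
AND r7, r7, r6 → r7=40&(-6)=40
OR r1, r1, r6 → r1=60|(-6)=-2
OR r7, r1, #16 → r7=(-2)|16=-2
ADD r1, r7, #14 → r1=(-2)+14=12
halt.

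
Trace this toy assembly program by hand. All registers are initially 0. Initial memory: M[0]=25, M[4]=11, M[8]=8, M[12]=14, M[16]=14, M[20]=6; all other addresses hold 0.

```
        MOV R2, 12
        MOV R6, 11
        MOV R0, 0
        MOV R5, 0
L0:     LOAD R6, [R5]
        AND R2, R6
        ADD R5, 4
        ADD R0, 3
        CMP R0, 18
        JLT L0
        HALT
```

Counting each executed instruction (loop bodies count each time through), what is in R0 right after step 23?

MOV R2, 12 → R2=12
MOV R6, 11 → R6=11
MOV R0, 0 → R0=0
MOV R5, 0 → R5=0
LOAD R6, [R5] → R6=M[0]=25
AND R2, R6 → R2=12&25=8
ADD R5, 4 → R5=0+4=4
ADD R0, 3 → R0=0+3=3
CMP R0, 18  (cmp 3,18)
JLT L0: taken
LOAD R6, [R5] → R6=M[4]=11
AND R2, R6 → R2=8&11=8
ADD R5, 4 → R5=4+4=8
ADD R0, 3 → R0=3+3=6
CMP R0, 18  (cmp 6,18)
JLT L0: taken
LOAD R6, [R5] → R6=M[8]=8
AND R2, R6 → R2=8&8=8
ADD R5, 4 → R5=8+4=12
ADD R0, 3 → R0=6+3=9
CMP R0, 18  (cmp 9,18)
JLT L0: taken
LOAD R6, [R5] → R6=M[12]=14
After step 23: R0 = 9.

9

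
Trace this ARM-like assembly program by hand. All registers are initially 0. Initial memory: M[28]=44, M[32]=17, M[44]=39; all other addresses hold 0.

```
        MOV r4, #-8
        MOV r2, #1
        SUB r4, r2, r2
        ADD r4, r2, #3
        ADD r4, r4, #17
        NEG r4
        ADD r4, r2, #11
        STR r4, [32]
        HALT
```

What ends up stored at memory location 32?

12

MOV r4, #-8 → r4=-8
MOV r2, #1 → r2=1
SUB r4, r2, r2 → r4=1-1=0
ADD r4, r2, #3 → r4=1+3=4
ADD r4, r4, #17 → r4=4+17=21
NEG r4 → r4=-(21)=-21
ADD r4, r2, #11 → r4=1+11=12
STR r4, [32] → M[32]=12
halt.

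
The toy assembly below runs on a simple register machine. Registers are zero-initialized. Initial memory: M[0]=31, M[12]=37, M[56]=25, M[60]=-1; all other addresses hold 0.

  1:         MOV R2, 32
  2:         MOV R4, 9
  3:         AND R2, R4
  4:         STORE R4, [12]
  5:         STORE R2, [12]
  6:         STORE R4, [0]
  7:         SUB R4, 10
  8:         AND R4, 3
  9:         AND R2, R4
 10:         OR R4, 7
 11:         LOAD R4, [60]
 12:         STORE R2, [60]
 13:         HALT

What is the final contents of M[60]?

MOV R2, 32 → R2=32
MOV R4, 9 → R4=9
AND R2, R4 → R2=32&9=0
STORE R4, [12] → M[12]=9
STORE R2, [12] → M[12]=0
STORE R4, [0] → M[0]=9
SUB R4, 10 → R4=9-10=-1
AND R4, 3 → R4=(-1)&3=3
AND R2, R4 → R2=0&3=0
OR R4, 7 → R4=3|7=7
LOAD R4, [60] → R4=M[60]=-1
STORE R2, [60] → M[60]=0
halt.

0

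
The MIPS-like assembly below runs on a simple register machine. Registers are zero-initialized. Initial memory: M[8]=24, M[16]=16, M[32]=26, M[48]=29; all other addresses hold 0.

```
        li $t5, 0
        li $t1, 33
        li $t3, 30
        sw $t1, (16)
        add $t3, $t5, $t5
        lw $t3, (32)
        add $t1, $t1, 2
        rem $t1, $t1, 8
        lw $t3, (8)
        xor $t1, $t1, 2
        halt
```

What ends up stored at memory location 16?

33

li $t5, 0 → $t5=0
li $t1, 33 → $t1=33
li $t3, 30 → $t3=30
sw $t1, (16) → M[16]=33
add $t3, $t5, $t5 → $t3=0+0=0
lw $t3, (32) → $t3=M[32]=26
add $t1, $t1, 2 → $t1=33+2=35
rem $t1, $t1, 8 → $t1=35%8=3
lw $t3, (8) → $t3=M[8]=24
xor $t1, $t1, 2 → $t1=3^2=1
halt.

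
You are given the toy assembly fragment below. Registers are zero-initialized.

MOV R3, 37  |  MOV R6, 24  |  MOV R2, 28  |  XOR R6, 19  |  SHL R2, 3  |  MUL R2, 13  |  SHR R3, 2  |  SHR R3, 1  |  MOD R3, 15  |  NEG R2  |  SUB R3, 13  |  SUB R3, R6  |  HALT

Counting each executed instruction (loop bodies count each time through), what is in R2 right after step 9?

2912

after MOV R3, 37: R3=37
after MOV R6, 24: R6=24
after MOV R2, 28: R2=28
after XOR R6, 19: R6=24^19=11
after SHL R2, 3: R2=28<<3=224
after MUL R2, 13: R2=224*13=2912
after SHR R3, 2: R3=37>>2=9
after SHR R3, 1: R3=9>>1=4
after MOD R3, 15: R3=4%15=4
After step 9: R2 = 2912.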